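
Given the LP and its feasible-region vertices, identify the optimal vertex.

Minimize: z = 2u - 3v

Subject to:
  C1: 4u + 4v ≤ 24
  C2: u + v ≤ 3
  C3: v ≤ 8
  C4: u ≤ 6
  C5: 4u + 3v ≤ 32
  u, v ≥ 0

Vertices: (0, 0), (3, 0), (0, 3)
Evaluating z = 2u - 3v at each vertex:
  (0, 0): z = 0
  (3, 0): z = 6
  (0, 3): z = -9

The smallest value is z = -9, attained at (0, 3).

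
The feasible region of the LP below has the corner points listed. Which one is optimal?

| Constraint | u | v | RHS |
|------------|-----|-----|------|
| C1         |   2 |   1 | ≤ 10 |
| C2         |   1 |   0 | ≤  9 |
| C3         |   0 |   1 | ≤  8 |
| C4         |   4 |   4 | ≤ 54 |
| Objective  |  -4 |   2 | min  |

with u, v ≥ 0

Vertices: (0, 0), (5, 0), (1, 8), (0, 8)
Evaluating z = -4u + 2v at each vertex:
  (0, 0): z = 0
  (5, 0): z = -20
  (1, 8): z = 12
  (0, 8): z = 16

The smallest value is z = -20, attained at (5, 0).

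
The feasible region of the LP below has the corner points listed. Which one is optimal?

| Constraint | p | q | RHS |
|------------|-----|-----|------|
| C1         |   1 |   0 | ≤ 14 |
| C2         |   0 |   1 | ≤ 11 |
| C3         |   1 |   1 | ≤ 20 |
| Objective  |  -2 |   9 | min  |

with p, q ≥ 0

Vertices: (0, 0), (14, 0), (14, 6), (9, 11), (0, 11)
Evaluating z = -2p + 9q at each vertex:
  (0, 0): z = 0
  (14, 0): z = -28
  (14, 6): z = 26
  (9, 11): z = 81
  (0, 11): z = 99

The smallest value is z = -28, attained at (14, 0).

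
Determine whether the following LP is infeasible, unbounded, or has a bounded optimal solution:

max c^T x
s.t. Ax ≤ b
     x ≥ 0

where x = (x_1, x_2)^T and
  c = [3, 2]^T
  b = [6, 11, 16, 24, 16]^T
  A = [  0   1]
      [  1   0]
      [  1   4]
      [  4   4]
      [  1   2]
The point (6, 0) satisfies every constraint, so the LP is feasible; the constraints give x_1 ≤ 11 and x_2 ≤ 6, which with x_1, x_2 ≥ 0 keep the feasible region inside a bounded box. A feasible, bounded LP attains a finite optimum at a vertex.

Evaluating z = 3x_1 + 2x_2 at each vertex:
  (0, 0): z = 0
  (6, 0): z = 18
  (2.667, 3.333): z = 14.67
  (0, 4): z = 8

Bounded optimum: z* = 18 at (6, 0).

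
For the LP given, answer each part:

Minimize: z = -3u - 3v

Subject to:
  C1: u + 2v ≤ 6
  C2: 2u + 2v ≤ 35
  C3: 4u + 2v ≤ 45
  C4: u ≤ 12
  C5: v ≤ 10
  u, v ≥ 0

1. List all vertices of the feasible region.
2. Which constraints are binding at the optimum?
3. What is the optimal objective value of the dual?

1. (0, 0), (6, 0), (0, 3)
2. C1, v ≥ 0
3. -18 (by strong duality, equal to the primal optimum)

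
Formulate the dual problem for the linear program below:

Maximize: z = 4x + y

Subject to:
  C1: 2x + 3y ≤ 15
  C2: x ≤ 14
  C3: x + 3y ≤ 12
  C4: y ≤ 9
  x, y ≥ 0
Minimize: z = 15y1 + 14y2 + 12y3 + 9y4

Subject to:
  C1: -2y1 - y2 - y3 ≤ -4
  C2: -3y1 - 3y3 - y4 ≤ -1
  y1, y2, y3, y4 ≥ 0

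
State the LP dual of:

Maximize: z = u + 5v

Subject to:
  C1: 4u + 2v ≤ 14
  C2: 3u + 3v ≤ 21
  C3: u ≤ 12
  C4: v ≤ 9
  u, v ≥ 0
Minimize: z = 14y1 + 21y2 + 12y3 + 9y4

Subject to:
  C1: -4y1 - 3y2 - y3 ≤ -1
  C2: -2y1 - 3y2 - y4 ≤ -5
  y1, y2, y3, y4 ≥ 0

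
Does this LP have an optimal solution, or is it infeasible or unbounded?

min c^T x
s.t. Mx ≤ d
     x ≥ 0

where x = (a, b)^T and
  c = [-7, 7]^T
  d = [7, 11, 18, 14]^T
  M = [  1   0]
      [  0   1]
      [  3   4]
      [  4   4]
The point (3.5, 0) satisfies every constraint, so the LP is feasible; the constraints give a ≤ 7 and b ≤ 11, which with a, b ≥ 0 keep the feasible region inside a bounded box. A feasible, bounded LP attains a finite optimum at a vertex.

Evaluating z = -7a + 7b at each vertex:
  (0, 0): z = 0
  (3.5, 0): z = -24.5
  (0, 3.5): z = 24.5

Bounded optimum: z* = -24.5 at (3.5, 0).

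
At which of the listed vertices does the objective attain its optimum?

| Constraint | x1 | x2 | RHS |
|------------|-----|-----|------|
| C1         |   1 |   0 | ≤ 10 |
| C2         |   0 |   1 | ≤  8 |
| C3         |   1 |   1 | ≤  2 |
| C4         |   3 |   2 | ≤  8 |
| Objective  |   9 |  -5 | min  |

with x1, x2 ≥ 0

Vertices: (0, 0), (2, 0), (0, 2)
Evaluating z = 9x1 - 5x2 at each vertex:
  (0, 0): z = 0
  (2, 0): z = 18
  (0, 2): z = -10

The smallest value is z = -10, attained at (0, 2).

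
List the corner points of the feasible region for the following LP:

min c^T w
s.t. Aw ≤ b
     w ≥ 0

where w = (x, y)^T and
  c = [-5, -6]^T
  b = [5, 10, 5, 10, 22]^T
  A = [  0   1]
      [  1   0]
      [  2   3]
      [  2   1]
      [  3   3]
Each vertex is the intersection of two constraint boundaries that also satisfies all remaining constraints:
  x = 0 and y = 0 → (0, 0)
  2x + 3y = 5 and y = 0 → (2.5, 0)
  2x + 3y = 5 and x = 0 → (0, 1.667)

Vertices: (0, 0), (2.5, 0), (0, 1.667)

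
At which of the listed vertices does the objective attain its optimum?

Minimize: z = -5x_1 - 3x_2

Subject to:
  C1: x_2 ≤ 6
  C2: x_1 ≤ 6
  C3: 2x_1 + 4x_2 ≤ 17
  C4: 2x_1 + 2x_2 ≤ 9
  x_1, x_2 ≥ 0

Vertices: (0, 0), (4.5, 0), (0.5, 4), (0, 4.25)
(4.5, 0) with z = -22.5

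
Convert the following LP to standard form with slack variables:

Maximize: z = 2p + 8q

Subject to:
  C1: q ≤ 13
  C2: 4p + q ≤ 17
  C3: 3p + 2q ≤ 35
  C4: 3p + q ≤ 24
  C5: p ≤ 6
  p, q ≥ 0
max z = 2p + 8q

s.t.
  q + s1 = 13
  4p + q + s2 = 17
  3p + 2q + s3 = 35
  3p + q + s4 = 24
  p + s5 = 6
  p, q, s1, s2, s3, s4, s5 ≥ 0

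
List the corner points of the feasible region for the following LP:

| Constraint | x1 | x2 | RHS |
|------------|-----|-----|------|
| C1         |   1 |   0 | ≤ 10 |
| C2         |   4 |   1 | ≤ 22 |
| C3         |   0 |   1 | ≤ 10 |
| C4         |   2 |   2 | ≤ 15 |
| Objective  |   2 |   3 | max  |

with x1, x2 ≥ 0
Each vertex is the intersection of two constraint boundaries that also satisfies all remaining constraints:
  x1 = 0 and x2 = 0 → (0, 0)
  4x1 + x2 = 22 and x2 = 0 → (5.5, 0)
  4x1 + x2 = 22 and 2x1 + 2x2 = 15 → (4.833, 2.667)
  2x1 + 2x2 = 15 and x1 = 0 → (0, 7.5)

Vertices: (0, 0), (5.5, 0), (4.833, 2.667), (0, 7.5)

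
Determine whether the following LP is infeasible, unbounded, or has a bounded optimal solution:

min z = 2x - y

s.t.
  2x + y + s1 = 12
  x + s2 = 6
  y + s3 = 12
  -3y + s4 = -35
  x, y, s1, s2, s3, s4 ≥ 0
The point (0, 12) satisfies every constraint, so the LP is feasible; the constraints give x ≤ 6 and y ≤ 12, which with x, y ≥ 0 keep the feasible region inside a bounded box. A feasible, bounded LP attains a finite optimum at a vertex.

The LP has an optimal solution: (0, 12) with z = -12.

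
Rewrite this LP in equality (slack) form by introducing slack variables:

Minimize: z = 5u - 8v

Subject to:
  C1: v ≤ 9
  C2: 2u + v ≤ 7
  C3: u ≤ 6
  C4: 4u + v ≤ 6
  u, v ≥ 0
min z = 5u - 8v

s.t.
  v + s1 = 9
  2u + v + s2 = 7
  u + s3 = 6
  4u + v + s4 = 6
  u, v, s1, s2, s3, s4 ≥ 0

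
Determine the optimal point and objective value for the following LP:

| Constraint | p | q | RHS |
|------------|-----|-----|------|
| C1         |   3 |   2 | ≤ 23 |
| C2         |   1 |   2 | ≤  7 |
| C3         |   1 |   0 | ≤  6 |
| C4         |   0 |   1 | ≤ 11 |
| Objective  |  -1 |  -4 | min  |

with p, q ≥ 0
p = 0, q = 3.5, z = -14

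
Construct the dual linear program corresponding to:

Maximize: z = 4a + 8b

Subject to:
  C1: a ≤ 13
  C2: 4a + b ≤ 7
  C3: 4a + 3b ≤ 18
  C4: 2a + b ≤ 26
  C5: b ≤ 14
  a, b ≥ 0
Minimize: z = 13y1 + 7y2 + 18y3 + 26y4 + 14y5

Subject to:
  C1: -y1 - 4y2 - 4y3 - 2y4 ≤ -4
  C2: -y2 - 3y3 - y4 - y5 ≤ -8
  y1, y2, y3, y4, y5 ≥ 0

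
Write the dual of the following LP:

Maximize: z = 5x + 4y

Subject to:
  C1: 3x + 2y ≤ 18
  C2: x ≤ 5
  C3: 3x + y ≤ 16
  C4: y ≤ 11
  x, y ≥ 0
Minimize: z = 18y1 + 5y2 + 16y3 + 11y4

Subject to:
  C1: -3y1 - y2 - 3y3 ≤ -5
  C2: -2y1 - y3 - y4 ≤ -4
  y1, y2, y3, y4 ≥ 0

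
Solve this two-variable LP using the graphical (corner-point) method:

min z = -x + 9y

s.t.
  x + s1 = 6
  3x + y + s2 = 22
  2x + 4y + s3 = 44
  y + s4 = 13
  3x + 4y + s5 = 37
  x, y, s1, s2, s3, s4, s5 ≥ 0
Each vertex is the intersection of two constraint boundaries that also satisfies all remaining constraints:
  x = 0 and y = 0 → (0, 0)
  x = 6 and y = 0 → (6, 0)
  x = 6 and 3x + y = 22 → (6, 4)
  3x + y = 22 and 3x + 4y = 37 → (5.667, 5)
  3x + 4y = 37 and x = 0 → (0, 9.25)

Evaluating z = -x + 9y at each vertex:
  (0, 0): z = 0
  (6, 0): z = -6
  (6, 4): z = 30
  (5.667, 5): z = 39.33
  (0, 9.25): z = 83.25

The minimum is at (6, 0) with z = -6.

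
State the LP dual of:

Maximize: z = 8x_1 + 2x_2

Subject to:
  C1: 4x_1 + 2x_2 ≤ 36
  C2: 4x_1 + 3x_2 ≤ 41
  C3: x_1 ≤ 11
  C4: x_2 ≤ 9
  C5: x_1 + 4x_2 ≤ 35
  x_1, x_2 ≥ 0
Minimize: z = 36y1 + 41y2 + 11y3 + 9y4 + 35y5

Subject to:
  C1: -4y1 - 4y2 - y3 - y5 ≤ -8
  C2: -2y1 - 3y2 - y4 - 4y5 ≤ -2
  y1, y2, y3, y4, y5 ≥ 0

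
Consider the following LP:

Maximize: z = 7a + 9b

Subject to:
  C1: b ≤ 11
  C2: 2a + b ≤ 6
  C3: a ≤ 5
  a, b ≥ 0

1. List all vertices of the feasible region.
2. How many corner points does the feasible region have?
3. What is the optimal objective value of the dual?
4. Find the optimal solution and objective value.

1. (0, 0), (3, 0), (0, 6)
2. 3
3. 54 (by strong duality, equal to the primal optimum)
4. a = 0, b = 6, z = 54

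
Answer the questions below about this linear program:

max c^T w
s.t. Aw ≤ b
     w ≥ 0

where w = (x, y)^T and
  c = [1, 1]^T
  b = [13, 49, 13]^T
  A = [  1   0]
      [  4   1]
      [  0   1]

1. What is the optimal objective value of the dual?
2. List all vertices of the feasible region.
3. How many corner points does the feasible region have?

1. 22 (by strong duality, equal to the primal optimum)
2. (0, 0), (12.25, 0), (9, 13), (0, 13)
3. 4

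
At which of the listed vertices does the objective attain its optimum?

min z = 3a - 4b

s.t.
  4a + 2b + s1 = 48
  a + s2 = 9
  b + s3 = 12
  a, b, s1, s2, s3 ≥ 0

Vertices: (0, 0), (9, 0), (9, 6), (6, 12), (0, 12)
Evaluating z = 3a - 4b at each vertex:
  (0, 0): z = 0
  (9, 0): z = 27
  (9, 6): z = 3
  (6, 12): z = -30
  (0, 12): z = -48

The smallest value is z = -48, attained at (0, 12).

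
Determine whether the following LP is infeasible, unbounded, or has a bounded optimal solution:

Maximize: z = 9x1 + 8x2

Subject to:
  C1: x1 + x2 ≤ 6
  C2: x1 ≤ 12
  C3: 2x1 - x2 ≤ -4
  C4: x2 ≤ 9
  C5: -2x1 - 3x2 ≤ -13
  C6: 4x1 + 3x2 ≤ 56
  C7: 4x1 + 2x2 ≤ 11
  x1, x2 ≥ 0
The point (0, 5.5) satisfies every constraint, so the LP is feasible; the constraints give x1 ≤ 12 and x2 ≤ 9, which with x1, x2 ≥ 0 keep the feasible region inside a bounded box. A feasible, bounded LP attains a finite optimum at a vertex.

Bounded optimum: z* = 44 at (0, 5.5).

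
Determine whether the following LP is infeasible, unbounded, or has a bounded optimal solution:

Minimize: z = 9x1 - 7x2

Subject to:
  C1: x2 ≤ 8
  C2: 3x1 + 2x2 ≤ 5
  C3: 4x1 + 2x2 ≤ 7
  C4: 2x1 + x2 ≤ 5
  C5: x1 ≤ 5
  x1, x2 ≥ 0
The point (0, 2.5) satisfies every constraint, so the LP is feasible; the constraints give x1 ≤ 5 and x2 ≤ 8, which with x1, x2 ≥ 0 keep the feasible region inside a bounded box. A feasible, bounded LP attains a finite optimum at a vertex.

Evaluating z = 9x1 - 7x2 at each vertex:
  (0, 0): z = 0
  (1.667, 0): z = 15
  (0, 2.5): z = -17.5

Feasible with finite optimum z* = -17.5 at (0, 2.5).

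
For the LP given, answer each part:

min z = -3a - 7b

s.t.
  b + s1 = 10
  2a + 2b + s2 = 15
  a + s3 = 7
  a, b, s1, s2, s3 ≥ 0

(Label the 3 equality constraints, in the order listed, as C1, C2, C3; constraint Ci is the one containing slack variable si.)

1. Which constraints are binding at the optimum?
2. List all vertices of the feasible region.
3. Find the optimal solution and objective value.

1. C2, a ≥ 0
2. (0, 0), (7, 0), (7, 0.5), (0, 7.5)
3. a = 0, b = 7.5, z = -52.5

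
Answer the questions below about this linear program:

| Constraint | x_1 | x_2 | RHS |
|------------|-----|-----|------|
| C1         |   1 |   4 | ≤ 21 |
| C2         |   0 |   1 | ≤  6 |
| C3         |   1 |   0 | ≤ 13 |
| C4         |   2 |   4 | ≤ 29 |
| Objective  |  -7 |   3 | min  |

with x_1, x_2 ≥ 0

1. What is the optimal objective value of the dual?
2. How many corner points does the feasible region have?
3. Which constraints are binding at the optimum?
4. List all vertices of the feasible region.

1. -91 (by strong duality, equal to the primal optimum)
2. 5
3. C3, x_2 ≥ 0
4. (0, 0), (13, 0), (13, 0.75), (8, 3.25), (0, 5.25)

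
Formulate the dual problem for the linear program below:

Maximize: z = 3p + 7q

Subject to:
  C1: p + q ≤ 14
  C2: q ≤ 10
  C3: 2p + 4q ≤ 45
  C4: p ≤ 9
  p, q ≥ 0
Minimize: z = 14y1 + 10y2 + 45y3 + 9y4

Subject to:
  C1: -y1 - 2y3 - y4 ≤ -3
  C2: -y1 - y2 - 4y3 ≤ -7
  y1, y2, y3, y4 ≥ 0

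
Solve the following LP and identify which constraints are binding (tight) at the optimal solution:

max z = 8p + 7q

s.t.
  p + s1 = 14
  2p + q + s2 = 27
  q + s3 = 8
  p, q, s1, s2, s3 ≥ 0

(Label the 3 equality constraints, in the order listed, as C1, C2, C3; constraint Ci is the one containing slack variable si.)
Optimal: p = 9.5, q = 8
Binding: C2, C3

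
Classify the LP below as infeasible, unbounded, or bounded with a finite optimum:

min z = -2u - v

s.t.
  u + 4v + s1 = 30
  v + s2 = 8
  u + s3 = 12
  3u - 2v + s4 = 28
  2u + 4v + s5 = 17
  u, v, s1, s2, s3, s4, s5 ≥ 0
The point (8.5, 0) satisfies every constraint, so the LP is feasible; the constraints give u ≤ 12 and v ≤ 8, which with u, v ≥ 0 keep the feasible region inside a bounded box. A feasible, bounded LP attains a finite optimum at a vertex.

Evaluating z = -2u - v at each vertex:
  (0, 0): z = 0
  (8.5, 0): z = -17
  (0, 4.25): z = -4.25

Feasible with finite optimum z* = -17 at (8.5, 0).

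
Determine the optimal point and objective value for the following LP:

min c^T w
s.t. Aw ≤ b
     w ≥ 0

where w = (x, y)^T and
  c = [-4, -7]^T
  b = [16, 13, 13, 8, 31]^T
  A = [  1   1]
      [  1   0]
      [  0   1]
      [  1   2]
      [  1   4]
Each vertex is the intersection of two constraint boundaries that also satisfies all remaining constraints:
  x = 0 and y = 0 → (0, 0)
  x + 2y = 8 and y = 0 → (8, 0)
  x + 2y = 8 and x = 0 → (0, 4)

Evaluating z = -4x - 7y at each vertex:
  (0, 0): z = 0
  (8, 0): z = -32
  (0, 4): z = -28

The minimum is at (8, 0) with z = -32.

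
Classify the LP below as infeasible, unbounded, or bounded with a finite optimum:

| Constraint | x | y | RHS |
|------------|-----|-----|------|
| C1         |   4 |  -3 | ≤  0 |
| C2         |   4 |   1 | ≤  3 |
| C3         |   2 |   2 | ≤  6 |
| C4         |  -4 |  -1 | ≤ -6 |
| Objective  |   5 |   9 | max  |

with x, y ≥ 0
C2 requires 4x + y ≤ 3, while C4 (-4x - y ≤ -6) is equivalent to 4x + y ≥ 6. Together they would need 6 ≤ 4x + y ≤ 3, which is impossible since 6 > 3. No point satisfies all constraints.

Infeasible — the constraint set is empty.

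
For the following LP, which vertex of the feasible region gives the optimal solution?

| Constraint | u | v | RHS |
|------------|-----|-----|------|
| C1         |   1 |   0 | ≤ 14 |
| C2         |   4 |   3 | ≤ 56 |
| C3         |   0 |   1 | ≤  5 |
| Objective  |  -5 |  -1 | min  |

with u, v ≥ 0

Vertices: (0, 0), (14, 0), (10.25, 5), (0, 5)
(14, 0) with z = -70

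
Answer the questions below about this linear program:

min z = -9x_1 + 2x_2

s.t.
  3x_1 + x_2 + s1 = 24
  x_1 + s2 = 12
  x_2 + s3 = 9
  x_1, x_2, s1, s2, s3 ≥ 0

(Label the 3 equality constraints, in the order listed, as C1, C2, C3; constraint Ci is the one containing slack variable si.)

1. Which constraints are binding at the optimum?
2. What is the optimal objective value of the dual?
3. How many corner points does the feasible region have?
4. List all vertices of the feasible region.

1. C1, x_2 ≥ 0
2. -72 (by strong duality, equal to the primal optimum)
3. 4
4. (0, 0), (8, 0), (5, 9), (0, 9)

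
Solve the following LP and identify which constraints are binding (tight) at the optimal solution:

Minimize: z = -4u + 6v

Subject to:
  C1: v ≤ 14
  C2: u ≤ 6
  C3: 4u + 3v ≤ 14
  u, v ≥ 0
Optimal: u = 3.5, v = 0
Binding: C3, v ≥ 0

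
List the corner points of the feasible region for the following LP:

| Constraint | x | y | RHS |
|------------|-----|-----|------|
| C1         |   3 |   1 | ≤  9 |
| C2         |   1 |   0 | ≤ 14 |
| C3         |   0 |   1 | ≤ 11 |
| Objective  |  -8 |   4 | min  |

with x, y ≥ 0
Each vertex is the intersection of two constraint boundaries that also satisfies all remaining constraints:
  x = 0 and y = 0 → (0, 0)
  3x + y = 9 and y = 0 → (3, 0)
  3x + y = 9 and x = 0 → (0, 9)

Vertices: (0, 0), (3, 0), (0, 9)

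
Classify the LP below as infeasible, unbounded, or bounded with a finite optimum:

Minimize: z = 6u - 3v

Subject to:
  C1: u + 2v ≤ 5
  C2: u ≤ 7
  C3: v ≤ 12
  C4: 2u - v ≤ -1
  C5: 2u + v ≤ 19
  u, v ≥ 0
The point (0, 2.5) satisfies every constraint, so the LP is feasible; the constraints give u ≤ 7 and v ≤ 12, which with u, v ≥ 0 keep the feasible region inside a bounded box. A feasible, bounded LP attains a finite optimum at a vertex.

Evaluating z = 6u - 3v at each vertex:
  (0, 1): z = -3
  (0.6, 2.2): z = -3
  (0, 2.5): z = -7.5

Bounded optimum: z* = -7.5 at (0, 2.5).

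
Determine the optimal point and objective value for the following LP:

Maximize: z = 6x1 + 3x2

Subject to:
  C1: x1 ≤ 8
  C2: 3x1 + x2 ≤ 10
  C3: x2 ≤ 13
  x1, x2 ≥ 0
x1 = 0, x2 = 10, z = 30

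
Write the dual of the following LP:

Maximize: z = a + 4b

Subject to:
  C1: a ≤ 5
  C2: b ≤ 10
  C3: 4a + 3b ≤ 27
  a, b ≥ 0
Minimize: z = 5y1 + 10y2 + 27y3

Subject to:
  C1: -y1 - 4y3 ≤ -1
  C2: -y2 - 3y3 ≤ -4
  y1, y2, y3 ≥ 0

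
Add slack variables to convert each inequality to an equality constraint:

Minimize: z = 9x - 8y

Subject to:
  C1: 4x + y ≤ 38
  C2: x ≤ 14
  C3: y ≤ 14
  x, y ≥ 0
min z = 9x - 8y

s.t.
  4x + y + s1 = 38
  x + s2 = 14
  y + s3 = 14
  x, y, s1, s2, s3 ≥ 0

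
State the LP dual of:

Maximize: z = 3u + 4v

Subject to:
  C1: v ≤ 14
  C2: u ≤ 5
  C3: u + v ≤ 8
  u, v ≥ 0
Minimize: z = 14y1 + 5y2 + 8y3

Subject to:
  C1: -y2 - y3 ≤ -3
  C2: -y1 - y3 ≤ -4
  y1, y2, y3 ≥ 0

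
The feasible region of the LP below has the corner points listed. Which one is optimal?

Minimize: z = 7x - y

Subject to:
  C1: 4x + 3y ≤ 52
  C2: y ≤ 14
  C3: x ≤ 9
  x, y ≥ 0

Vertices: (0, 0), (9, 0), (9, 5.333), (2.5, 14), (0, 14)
(0, 14) with z = -14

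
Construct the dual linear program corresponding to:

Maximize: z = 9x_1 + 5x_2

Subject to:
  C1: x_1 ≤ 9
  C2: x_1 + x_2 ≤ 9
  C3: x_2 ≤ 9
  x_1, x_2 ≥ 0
Minimize: z = 9y1 + 9y2 + 9y3

Subject to:
  C1: -y1 - y2 ≤ -9
  C2: -y2 - y3 ≤ -5
  y1, y2, y3 ≥ 0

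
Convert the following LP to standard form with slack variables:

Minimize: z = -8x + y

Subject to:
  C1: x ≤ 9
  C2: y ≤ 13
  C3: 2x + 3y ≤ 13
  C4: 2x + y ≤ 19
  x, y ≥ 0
min z = -8x + y

s.t.
  x + s1 = 9
  y + s2 = 13
  2x + 3y + s3 = 13
  2x + y + s4 = 19
  x, y, s1, s2, s3, s4 ≥ 0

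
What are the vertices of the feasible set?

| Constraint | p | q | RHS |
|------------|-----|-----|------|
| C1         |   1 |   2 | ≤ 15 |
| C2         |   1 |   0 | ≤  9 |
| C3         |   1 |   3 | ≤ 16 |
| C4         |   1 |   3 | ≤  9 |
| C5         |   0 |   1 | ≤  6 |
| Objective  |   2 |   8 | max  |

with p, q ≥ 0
Each vertex is the intersection of two constraint boundaries that also satisfies all remaining constraints:
  p = 0 and q = 0 → (0, 0)
  p = 9 and p + 3q = 9 → (9, 0)
  p + 3q = 9 and p = 0 → (0, 3)

Vertices: (0, 0), (9, 0), (0, 3)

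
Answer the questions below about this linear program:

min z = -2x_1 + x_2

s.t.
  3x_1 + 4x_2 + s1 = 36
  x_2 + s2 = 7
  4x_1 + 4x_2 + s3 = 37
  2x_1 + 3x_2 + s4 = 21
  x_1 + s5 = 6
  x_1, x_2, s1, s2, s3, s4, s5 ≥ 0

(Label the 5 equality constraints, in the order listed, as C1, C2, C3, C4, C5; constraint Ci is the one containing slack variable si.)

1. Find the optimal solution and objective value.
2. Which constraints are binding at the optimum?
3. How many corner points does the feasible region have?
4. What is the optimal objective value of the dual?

1. x_1 = 6, x_2 = 0, z = -12
2. C5, x_2 ≥ 0
3. 4
4. -12 (by strong duality, equal to the primal optimum)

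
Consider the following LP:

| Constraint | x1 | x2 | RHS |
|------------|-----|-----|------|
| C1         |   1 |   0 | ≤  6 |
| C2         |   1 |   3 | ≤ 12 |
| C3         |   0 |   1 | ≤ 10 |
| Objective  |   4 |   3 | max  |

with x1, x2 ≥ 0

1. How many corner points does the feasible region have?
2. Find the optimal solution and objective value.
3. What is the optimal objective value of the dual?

1. 4
2. x1 = 6, x2 = 2, z = 30
3. 30 (by strong duality, equal to the primal optimum)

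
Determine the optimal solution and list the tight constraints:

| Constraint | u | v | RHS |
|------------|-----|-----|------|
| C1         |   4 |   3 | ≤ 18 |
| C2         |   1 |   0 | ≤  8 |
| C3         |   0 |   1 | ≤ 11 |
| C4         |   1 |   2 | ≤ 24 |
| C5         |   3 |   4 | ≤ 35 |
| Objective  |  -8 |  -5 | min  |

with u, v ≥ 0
Optimal: u = 4.5, v = 0
Binding: C1, v ≥ 0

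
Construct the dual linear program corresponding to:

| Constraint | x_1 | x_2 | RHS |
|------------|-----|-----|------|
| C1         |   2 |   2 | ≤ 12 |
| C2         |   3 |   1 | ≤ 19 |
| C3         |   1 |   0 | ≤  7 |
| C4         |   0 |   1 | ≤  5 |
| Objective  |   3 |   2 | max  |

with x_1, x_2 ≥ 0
Minimize: z = 12y1 + 19y2 + 7y3 + 5y4

Subject to:
  C1: -2y1 - 3y2 - y3 ≤ -3
  C2: -2y1 - y2 - y4 ≤ -2
  y1, y2, y3, y4 ≥ 0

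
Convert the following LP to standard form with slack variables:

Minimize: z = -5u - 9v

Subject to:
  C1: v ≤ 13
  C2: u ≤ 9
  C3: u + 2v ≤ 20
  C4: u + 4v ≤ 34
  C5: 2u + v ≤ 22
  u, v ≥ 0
min z = -5u - 9v

s.t.
  v + s1 = 13
  u + s2 = 9
  u + 2v + s3 = 20
  u + 4v + s4 = 34
  2u + v + s5 = 22
  u, v, s1, s2, s3, s4, s5 ≥ 0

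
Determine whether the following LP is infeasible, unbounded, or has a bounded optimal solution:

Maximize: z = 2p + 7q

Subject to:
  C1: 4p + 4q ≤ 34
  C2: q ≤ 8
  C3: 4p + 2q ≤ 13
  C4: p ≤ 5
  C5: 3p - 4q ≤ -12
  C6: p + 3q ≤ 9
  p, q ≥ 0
The point (0, 3) satisfies every constraint, so the LP is feasible; the constraints give p ≤ 5 and q ≤ 8, which with p, q ≥ 0 keep the feasible region inside a bounded box. A feasible, bounded LP attains a finite optimum at a vertex.

Bounded optimum: z* = 21 at (0, 3).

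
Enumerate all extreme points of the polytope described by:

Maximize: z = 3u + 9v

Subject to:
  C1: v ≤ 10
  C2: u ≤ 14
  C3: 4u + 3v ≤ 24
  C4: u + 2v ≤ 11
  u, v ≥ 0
Each vertex is the intersection of two constraint boundaries that also satisfies all remaining constraints:
  u = 0 and v = 0 → (0, 0)
  4u + 3v = 24 and v = 0 → (6, 0)
  4u + 3v = 24 and u + 2v = 11 → (3, 4)
  u + 2v = 11 and u = 0 → (0, 5.5)

Vertices: (0, 0), (6, 0), (3, 4), (0, 5.5)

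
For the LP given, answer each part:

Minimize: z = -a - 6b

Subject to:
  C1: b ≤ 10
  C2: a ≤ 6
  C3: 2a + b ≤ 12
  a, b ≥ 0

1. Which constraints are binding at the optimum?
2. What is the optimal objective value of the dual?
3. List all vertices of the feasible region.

1. C1, C3
2. -61 (by strong duality, equal to the primal optimum)
3. (0, 0), (6, 0), (1, 10), (0, 10)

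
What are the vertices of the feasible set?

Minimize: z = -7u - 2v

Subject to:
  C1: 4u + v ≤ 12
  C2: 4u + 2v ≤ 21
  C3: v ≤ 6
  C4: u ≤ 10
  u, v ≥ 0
Each vertex is the intersection of two constraint boundaries that also satisfies all remaining constraints:
  u = 0 and v = 0 → (0, 0)
  4u + v = 12 and v = 0 → (3, 0)
  4u + v = 12 and v = 6 → (1.5, 6)
  v = 6 and u = 0 → (0, 6)

Vertices: (0, 0), (3, 0), (1.5, 6), (0, 6)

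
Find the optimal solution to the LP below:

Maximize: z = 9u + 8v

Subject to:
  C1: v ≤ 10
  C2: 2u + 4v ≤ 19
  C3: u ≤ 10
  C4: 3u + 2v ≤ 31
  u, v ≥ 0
Each vertex is the intersection of two constraint boundaries that also satisfies all remaining constraints:
  u = 0 and v = 0 → (0, 0)
  2u + 4v = 19 and v = 0 → (9.5, 0)
  2u + 4v = 19 and u = 0 → (0, 4.75)

Evaluating z = 9u + 8v at each vertex:
  (0, 0): z = 0
  (9.5, 0): z = 85.5
  (0, 4.75): z = 38

The maximum is at (9.5, 0) with z = 85.5.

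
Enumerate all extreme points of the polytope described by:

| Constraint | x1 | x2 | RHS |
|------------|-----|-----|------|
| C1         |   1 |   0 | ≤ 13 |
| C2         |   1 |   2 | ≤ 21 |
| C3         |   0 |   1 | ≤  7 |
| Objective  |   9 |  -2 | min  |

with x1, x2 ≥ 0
Each vertex is the intersection of two constraint boundaries that also satisfies all remaining constraints:
  x1 = 0 and x2 = 0 → (0, 0)
  x1 = 13 and x2 = 0 → (13, 0)
  x1 = 13 and x1 + 2x2 = 21 → (13, 4)
  x1 + 2x2 = 21 and x2 = 7 → (7, 7)
  x2 = 7 and x1 = 0 → (0, 7)

Vertices: (0, 0), (13, 0), (13, 4), (7, 7), (0, 7)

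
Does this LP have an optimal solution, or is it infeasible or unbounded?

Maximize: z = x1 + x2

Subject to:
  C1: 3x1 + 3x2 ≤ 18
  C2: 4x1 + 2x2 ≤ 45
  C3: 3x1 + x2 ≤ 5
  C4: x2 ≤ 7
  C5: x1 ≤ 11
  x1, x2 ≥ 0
The point (0, 5) satisfies every constraint, so the LP is feasible; the constraints give x1 ≤ 11 and x2 ≤ 7, which with x1, x2 ≥ 0 keep the feasible region inside a bounded box. A feasible, bounded LP attains a finite optimum at a vertex.

Evaluating z = x1 + x2 at each vertex:
  (0, 0): z = 0
  (1.667, 0): z = 1.667
  (0, 5): z = 5

Feasible with finite optimum z* = 5 at (0, 5).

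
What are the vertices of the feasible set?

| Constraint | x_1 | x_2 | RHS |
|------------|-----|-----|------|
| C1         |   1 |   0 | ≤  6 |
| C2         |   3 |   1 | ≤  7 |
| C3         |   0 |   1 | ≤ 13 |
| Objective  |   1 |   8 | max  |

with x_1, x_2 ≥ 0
Each vertex is the intersection of two constraint boundaries that also satisfies all remaining constraints:
  x_1 = 0 and x_2 = 0 → (0, 0)
  3x_1 + x_2 = 7 and x_2 = 0 → (2.333, 0)
  3x_1 + x_2 = 7 and x_1 = 0 → (0, 7)

Vertices: (0, 0), (2.333, 0), (0, 7)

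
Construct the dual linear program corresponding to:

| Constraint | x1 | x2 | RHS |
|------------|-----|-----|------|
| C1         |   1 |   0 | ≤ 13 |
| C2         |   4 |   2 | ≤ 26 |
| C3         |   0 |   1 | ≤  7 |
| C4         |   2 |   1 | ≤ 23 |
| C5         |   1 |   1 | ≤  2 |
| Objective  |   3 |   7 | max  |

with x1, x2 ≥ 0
Minimize: z = 13y1 + 26y2 + 7y3 + 23y4 + 2y5

Subject to:
  C1: -y1 - 4y2 - 2y4 - y5 ≤ -3
  C2: -2y2 - y3 - y4 - y5 ≤ -7
  y1, y2, y3, y4, y5 ≥ 0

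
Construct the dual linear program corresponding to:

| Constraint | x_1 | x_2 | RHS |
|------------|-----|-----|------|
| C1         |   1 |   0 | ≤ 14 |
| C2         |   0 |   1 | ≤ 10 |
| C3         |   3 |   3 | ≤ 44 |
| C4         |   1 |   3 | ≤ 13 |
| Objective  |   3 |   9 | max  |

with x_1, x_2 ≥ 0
Minimize: z = 14y1 + 10y2 + 44y3 + 13y4

Subject to:
  C1: -y1 - 3y3 - y4 ≤ -3
  C2: -y2 - 3y3 - 3y4 ≤ -9
  y1, y2, y3, y4 ≥ 0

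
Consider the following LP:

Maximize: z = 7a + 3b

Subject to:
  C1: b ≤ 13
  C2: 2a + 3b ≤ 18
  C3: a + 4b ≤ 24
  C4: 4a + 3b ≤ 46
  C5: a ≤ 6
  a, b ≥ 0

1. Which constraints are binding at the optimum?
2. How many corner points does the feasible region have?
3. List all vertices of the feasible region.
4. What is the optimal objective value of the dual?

1. C2, C5
2. 4
3. (0, 0), (6, 0), (6, 2), (0, 6)
4. 48 (by strong duality, equal to the primal optimum)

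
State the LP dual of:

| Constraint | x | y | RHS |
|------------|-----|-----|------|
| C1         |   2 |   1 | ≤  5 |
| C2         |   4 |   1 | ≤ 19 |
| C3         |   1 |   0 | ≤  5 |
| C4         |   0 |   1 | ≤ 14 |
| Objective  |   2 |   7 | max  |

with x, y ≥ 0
Minimize: z = 5y1 + 19y2 + 5y3 + 14y4

Subject to:
  C1: -2y1 - 4y2 - y3 ≤ -2
  C2: -y1 - y2 - y4 ≤ -7
  y1, y2, y3, y4 ≥ 0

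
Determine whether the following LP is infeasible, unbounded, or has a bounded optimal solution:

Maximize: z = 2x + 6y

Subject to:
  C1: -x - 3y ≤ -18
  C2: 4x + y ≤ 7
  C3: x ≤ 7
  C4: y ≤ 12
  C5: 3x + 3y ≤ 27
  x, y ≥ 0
The point (0, 7) satisfies every constraint, so the LP is feasible; the constraints give x ≤ 7 and y ≤ 12, which with x, y ≥ 0 keep the feasible region inside a bounded box. A feasible, bounded LP attains a finite optimum at a vertex.

Evaluating z = 2x + 6y at each vertex:
  (0, 6): z = 36
  (0.2727, 5.909): z = 36
  (0, 7): z = 42

Bounded optimum: z* = 42 at (0, 7).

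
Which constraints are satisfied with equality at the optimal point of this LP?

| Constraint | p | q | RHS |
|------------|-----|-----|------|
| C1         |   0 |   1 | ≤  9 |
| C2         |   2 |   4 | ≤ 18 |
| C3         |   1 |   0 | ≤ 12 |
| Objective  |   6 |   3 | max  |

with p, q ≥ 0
Optimal: p = 9, q = 0
Slack at optimum:
  C1: slack = 9
  C2: slack = 0 (binding)
  C3: slack = 3
  p ≥ 0: p = 9
  q ≥ 0: q = 0 (binding)
Binding constraints: C2, q ≥ 0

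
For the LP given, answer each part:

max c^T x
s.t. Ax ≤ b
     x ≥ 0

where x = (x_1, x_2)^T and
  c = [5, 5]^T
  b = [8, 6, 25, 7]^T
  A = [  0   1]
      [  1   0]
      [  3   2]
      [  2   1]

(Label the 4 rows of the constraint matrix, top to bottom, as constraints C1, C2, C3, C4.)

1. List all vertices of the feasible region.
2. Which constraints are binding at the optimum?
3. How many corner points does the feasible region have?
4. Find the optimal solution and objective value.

1. (0, 0), (3.5, 0), (0, 7)
2. C4, x_1 ≥ 0
3. 3
4. x_1 = 0, x_2 = 7, z = 35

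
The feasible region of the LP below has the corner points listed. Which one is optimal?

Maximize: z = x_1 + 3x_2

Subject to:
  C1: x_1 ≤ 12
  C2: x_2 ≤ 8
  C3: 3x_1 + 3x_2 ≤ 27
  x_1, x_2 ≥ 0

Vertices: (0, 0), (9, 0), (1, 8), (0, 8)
Evaluating z = x_1 + 3x_2 at each vertex:
  (0, 0): z = 0
  (9, 0): z = 9
  (1, 8): z = 25
  (0, 8): z = 24

The largest value is z = 25, attained at (1, 8).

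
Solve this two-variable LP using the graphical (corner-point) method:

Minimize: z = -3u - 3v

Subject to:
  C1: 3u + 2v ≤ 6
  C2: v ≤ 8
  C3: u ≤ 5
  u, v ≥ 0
u = 0, v = 3, z = -9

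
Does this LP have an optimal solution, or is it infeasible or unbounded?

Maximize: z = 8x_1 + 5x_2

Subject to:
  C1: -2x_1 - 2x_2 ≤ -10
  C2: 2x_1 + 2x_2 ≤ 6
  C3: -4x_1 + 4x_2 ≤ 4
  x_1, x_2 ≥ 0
C2 requires 2x_1 + 2x_2 ≤ 6, while C1 (-2x_1 - 2x_2 ≤ -10) is equivalent to 2x_1 + 2x_2 ≥ 10. Together they would need 10 ≤ 2x_1 + 2x_2 ≤ 6, which is impossible since 10 > 6. No point satisfies all constraints.

Infeasible: no point satisfies all constraints simultaneously.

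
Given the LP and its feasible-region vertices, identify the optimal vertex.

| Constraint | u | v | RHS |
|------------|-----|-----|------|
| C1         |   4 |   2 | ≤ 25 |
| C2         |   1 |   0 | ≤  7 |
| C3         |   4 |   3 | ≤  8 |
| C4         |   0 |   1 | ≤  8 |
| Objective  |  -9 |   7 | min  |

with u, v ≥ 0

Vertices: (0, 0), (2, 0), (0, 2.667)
Evaluating z = -9u + 7v at each vertex:
  (0, 0): z = 0
  (2, 0): z = -18
  (0, 2.667): z = 18.67

The smallest value is z = -18, attained at (2, 0).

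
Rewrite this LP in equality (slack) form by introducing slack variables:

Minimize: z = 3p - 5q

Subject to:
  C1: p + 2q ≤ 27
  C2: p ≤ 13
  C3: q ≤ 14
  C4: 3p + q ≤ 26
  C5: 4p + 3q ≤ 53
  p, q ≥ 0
min z = 3p - 5q

s.t.
  p + 2q + s1 = 27
  p + s2 = 13
  q + s3 = 14
  3p + q + s4 = 26
  4p + 3q + s5 = 53
  p, q, s1, s2, s3, s4, s5 ≥ 0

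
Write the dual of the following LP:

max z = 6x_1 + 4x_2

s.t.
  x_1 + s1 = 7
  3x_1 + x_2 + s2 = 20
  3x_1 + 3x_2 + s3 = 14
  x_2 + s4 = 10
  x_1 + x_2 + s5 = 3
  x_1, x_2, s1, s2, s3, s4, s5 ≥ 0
Minimize: z = 7y1 + 20y2 + 14y3 + 10y4 + 3y5

Subject to:
  C1: -y1 - 3y2 - 3y3 - y5 ≤ -6
  C2: -y2 - 3y3 - y4 - y5 ≤ -4
  y1, y2, y3, y4, y5 ≥ 0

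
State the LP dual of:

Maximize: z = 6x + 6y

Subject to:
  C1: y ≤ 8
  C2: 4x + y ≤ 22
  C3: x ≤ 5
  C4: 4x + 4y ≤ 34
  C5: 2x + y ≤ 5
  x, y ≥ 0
Minimize: z = 8y1 + 22y2 + 5y3 + 34y4 + 5y5

Subject to:
  C1: -4y2 - y3 - 4y4 - 2y5 ≤ -6
  C2: -y1 - y2 - 4y4 - y5 ≤ -6
  y1, y2, y3, y4, y5 ≥ 0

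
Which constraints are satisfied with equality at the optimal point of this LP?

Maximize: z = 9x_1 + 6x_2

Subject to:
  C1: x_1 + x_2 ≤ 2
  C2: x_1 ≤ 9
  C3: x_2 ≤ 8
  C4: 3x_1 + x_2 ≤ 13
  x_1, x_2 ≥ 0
Optimal: x_1 = 2, x_2 = 0
Binding: C1, x_2 ≥ 0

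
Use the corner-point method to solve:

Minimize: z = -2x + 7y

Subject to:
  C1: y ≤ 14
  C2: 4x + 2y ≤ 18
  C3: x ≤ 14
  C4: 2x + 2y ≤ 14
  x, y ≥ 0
Each vertex is the intersection of two constraint boundaries that also satisfies all remaining constraints:
  x = 0 and y = 0 → (0, 0)
  4x + 2y = 18 and y = 0 → (4.5, 0)
  4x + 2y = 18 and 2x + 2y = 14 → (2, 5)
  2x + 2y = 14 and x = 0 → (0, 7)

Evaluating z = -2x + 7y at each vertex:
  (0, 0): z = 0
  (4.5, 0): z = -9
  (2, 5): z = 31
  (0, 7): z = 49

The minimum is at (4.5, 0) with z = -9.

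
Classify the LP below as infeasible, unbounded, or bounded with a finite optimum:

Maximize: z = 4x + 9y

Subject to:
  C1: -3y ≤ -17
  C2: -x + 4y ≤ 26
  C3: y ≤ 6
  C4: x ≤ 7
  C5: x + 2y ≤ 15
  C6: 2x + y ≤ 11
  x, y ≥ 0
The point (2.5, 6) satisfies every constraint, so the LP is feasible; the constraints give x ≤ 7 and y ≤ 6, which with x, y ≥ 0 keep the feasible region inside a bounded box. A feasible, bounded LP attains a finite optimum at a vertex.

Evaluating z = 4x + 9y at each vertex:
  (0, 5.667): z = 51
  (2.667, 5.667): z = 61.67
  (2.5, 6): z = 64
  (0, 6): z = 54

The LP has an optimal solution: (2.5, 6) with z = 64.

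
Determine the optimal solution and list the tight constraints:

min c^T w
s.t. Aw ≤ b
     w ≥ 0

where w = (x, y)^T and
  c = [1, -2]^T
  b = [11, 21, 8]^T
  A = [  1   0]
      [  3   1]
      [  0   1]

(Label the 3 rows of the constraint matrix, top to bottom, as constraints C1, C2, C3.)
Optimal: x = 0, y = 8
Binding: C3, x ≥ 0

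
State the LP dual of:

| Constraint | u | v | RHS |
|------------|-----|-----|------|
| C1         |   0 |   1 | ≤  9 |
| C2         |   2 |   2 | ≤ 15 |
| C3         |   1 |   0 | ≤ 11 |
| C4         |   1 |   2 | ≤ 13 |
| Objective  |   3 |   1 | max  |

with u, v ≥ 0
Minimize: z = 9y1 + 15y2 + 11y3 + 13y4

Subject to:
  C1: -2y2 - y3 - y4 ≤ -3
  C2: -y1 - 2y2 - 2y4 ≤ -1
  y1, y2, y3, y4 ≥ 0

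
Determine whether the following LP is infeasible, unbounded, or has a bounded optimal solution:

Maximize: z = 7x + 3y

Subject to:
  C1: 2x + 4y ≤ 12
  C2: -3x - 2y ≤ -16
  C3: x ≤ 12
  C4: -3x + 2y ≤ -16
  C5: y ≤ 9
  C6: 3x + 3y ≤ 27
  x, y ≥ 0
The point (6, 0) satisfies every constraint, so the LP is feasible; the constraints give x ≤ 12 and y ≤ 9, which with x, y ≥ 0 keep the feasible region inside a bounded box. A feasible, bounded LP attains a finite optimum at a vertex.

The LP has an optimal solution: (6, 0) with z = 42.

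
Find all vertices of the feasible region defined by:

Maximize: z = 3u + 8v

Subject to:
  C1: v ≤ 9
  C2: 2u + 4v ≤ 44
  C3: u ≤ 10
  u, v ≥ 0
Each vertex is the intersection of two constraint boundaries that also satisfies all remaining constraints:
  u = 0 and v = 0 → (0, 0)
  u = 10 and v = 0 → (10, 0)
  2u + 4v = 44 and u = 10 → (10, 6)
  v = 9 and 2u + 4v = 44 → (4, 9)
  v = 9 and u = 0 → (0, 9)

Vertices: (0, 0), (10, 0), (10, 6), (4, 9), (0, 9)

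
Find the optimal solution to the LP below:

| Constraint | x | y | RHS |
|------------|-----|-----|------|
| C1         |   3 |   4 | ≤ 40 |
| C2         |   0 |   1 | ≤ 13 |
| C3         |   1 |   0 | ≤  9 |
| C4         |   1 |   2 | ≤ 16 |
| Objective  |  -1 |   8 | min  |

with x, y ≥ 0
Each vertex is the intersection of two constraint boundaries that also satisfies all remaining constraints:
  x = 0 and y = 0 → (0, 0)
  x = 9 and y = 0 → (9, 0)
  3x + 4y = 40 and x = 9 → (9, 3.25)
  3x + 4y = 40 and x + 2y = 16 → (8, 4)
  x + 2y = 16 and x = 0 → (0, 8)

Evaluating z = -x + 8y at each vertex:
  (0, 0): z = 0
  (9, 0): z = -9
  (9, 3.25): z = 17
  (8, 4): z = 24
  (0, 8): z = 64

The minimum is at (9, 0) with z = -9.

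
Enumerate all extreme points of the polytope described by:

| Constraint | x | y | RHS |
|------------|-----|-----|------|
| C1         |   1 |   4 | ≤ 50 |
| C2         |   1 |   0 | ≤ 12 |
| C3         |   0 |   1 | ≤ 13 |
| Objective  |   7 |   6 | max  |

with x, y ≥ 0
Each vertex is the intersection of two constraint boundaries that also satisfies all remaining constraints:
  x = 0 and y = 0 → (0, 0)
  x = 12 and y = 0 → (12, 0)
  x + 4y = 50 and x = 12 → (12, 9.5)
  x + 4y = 50 and x = 0 → (0, 12.5)

Vertices: (0, 0), (12, 0), (12, 9.5), (0, 12.5)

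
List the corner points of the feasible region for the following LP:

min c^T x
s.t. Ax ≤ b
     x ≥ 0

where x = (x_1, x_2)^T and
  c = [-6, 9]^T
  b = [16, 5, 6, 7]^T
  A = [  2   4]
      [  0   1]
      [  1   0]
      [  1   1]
Each vertex is the intersection of two constraint boundaries that also satisfies all remaining constraints:
  x_1 = 0 and x_2 = 0 → (0, 0)
  x_1 = 6 and x_2 = 0 → (6, 0)
  2x_1 + 4x_2 = 16 and x_1 = 6 → (6, 1)
  2x_1 + 4x_2 = 16 and x_1 = 0 → (0, 4)

Vertices: (0, 0), (6, 0), (6, 1), (0, 4)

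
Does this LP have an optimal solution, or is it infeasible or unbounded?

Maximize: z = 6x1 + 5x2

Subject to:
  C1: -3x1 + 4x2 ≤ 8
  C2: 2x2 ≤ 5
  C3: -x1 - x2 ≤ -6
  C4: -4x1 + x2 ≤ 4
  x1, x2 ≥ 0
Feasible point: (4, 2) satisfies every constraint, so the LP is feasible.
Direction d = (1, 0): for each constraint row a, a·d ≤ 0 —
  (-3)(1) + (4)(0) = -3 ≤ 0
  (0)(1) + (2)(0) = 0 ≤ 0
  (-1)(1) + (-1)(0) = -1 ≤ 0
  (-4)(1) + (1)(0) = -4 ≤ 0
and d ≥ 0, so (4, 2) + t·d stays feasible for every t ≥ 0. Along this ray z = 6x1 + 5x2 changes by 6 per unit t, so z → +∞.

Unbounded — the objective can increase without bound over the feasible region.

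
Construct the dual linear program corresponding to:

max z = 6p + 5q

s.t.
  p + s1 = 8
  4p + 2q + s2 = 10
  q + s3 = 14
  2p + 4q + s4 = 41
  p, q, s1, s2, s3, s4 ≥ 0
Minimize: z = 8y1 + 10y2 + 14y3 + 41y4

Subject to:
  C1: -y1 - 4y2 - 2y4 ≤ -6
  C2: -2y2 - y3 - 4y4 ≤ -5
  y1, y2, y3, y4 ≥ 0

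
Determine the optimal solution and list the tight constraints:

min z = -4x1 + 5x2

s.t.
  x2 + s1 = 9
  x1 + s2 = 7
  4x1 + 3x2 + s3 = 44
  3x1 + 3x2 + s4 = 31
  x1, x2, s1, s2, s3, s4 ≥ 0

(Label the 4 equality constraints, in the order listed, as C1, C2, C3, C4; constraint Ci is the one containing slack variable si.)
Optimal: x1 = 7, x2 = 0
Slack at optimum:
  C1: slack = 9
  C2: slack = 0 (binding)
  C3: slack = 16
  C4: slack = 10
  x1 ≥ 0: x1 = 7
  x2 ≥ 0: x2 = 0 (binding)
Binding constraints: C2, x2 ≥ 0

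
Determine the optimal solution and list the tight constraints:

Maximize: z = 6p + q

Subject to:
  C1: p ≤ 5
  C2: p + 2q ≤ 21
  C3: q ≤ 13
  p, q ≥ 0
Optimal: p = 5, q = 8
Slack at optimum:
  C1: slack = 0 (binding)
  C2: slack = 0 (binding)
  C3: slack = 5
  p ≥ 0: p = 5
  q ≥ 0: q = 8
Binding constraints: C1, C2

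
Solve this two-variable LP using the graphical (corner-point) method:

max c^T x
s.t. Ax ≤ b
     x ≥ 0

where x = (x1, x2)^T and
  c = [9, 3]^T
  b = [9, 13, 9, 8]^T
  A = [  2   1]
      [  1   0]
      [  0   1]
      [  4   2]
Each vertex is the intersection of two constraint boundaries that also satisfies all remaining constraints:
  x1 = 0 and x2 = 0 → (0, 0)
  4x1 + 2x2 = 8 and x2 = 0 → (2, 0)
  4x1 + 2x2 = 8 and x1 = 0 → (0, 4)

Evaluating z = 9x1 + 3x2 at each vertex:
  (0, 0): z = 0
  (2, 0): z = 18
  (0, 4): z = 12

The maximum is at (2, 0) with z = 18.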